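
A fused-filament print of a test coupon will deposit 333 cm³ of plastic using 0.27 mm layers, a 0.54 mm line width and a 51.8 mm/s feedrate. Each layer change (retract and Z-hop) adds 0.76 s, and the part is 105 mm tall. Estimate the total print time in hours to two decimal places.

12.33 hours

Extrusion cross-section = 0.27 × 0.54 = 0.1458 mm².
Path length: 333000 mm³ / 0.1458 mm² → 2283950.6 mm.
Extrusion time: 2283950.6 / 51.8 → 44091.7 s.
Number of layers: 105 / 0.27 → 389 (rounded up).
Layer-change overhead = 389 × 0.76 = 295.64 s.
Total = 44091.7 + 295.64 = 44387.34 s = 12.33 hours.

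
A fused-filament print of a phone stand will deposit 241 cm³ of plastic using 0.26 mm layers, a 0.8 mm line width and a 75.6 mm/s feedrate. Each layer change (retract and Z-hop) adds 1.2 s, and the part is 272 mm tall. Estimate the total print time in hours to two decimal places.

Extrusion cross-section: 0.26 × 0.8 → 0.208 mm².
Total extruded path = 241000/0.208 = 1158653.8 mm.
Print-move time = 1158653.8 / 75.6, so 15326.1 s.
Layer count = ceil(272 / 0.26) = 1047.
Non-print overhead = 1047 × 1.2, so 1256.4 s.
Total = 15326.1 + 1256.4 = 16582.5 s = 4.61 hours.

4.61 hours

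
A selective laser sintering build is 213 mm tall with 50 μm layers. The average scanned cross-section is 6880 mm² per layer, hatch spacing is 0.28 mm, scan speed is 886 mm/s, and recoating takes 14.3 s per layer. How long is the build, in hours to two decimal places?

49.74 hours

Layer count = ceil(213 / 0.05) = 4260.
Scan path per layer = 6880 / 0.28, so 24571.4 mm.
Per-layer scan time = 24571.4 / 886, so 27.733 s.
Layer cycle = 27.733 + 14.3, so 42.033 s.
4260 layers × 42.033 s/layer = 179060.58 s, i.e. 49.74 hours.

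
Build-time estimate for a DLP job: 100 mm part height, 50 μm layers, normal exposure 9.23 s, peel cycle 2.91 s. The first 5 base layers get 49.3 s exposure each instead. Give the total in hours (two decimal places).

Layers = ⌈100/0.05⌉ = 2000.
Base layers = 5 × (49.3 + 2.91) = 261.05 s.
Regular layers = 1995 × (9.23 + 2.91) = 24219.3 s.
Sum: 261.05 + 24219.3 = 24480.35 s → 6.80 hours.

6.80 hours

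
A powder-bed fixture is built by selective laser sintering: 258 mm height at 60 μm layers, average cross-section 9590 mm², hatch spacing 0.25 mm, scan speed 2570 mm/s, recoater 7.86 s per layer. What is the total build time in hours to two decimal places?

Layer count = ceil(258 / 0.06) = 4300.
Per-layer scan distance = 9590 / 0.25, so 38360 mm.
Laser time per layer = 38360 / 2570, so 14.9261 s.
Layer cycle: 14.9261 + 7.86 → 22.7861 s.
Build time = 4300 × 22.7861 = 97980.23 s = 27.22 hours.

27.22 hours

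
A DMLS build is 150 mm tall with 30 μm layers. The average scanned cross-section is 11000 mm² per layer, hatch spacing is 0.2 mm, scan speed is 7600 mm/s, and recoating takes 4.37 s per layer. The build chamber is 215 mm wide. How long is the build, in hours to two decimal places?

Layers = ⌈150/0.03⌉ = 5000.
Scan path per layer = 11000 / 0.2 = 55000 mm.
Per-layer scan time = 55000 / 7600 = 7.2368 s.
Layer cycle = 7.2368 + 4.37 = 11.6068 s.
Total: 5000 × 11.6068 s = 58034 s → 16.12 hours.

16.12 hours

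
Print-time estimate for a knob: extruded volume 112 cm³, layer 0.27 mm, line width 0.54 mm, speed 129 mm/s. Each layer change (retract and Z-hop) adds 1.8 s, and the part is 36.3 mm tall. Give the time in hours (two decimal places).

1.72 hours

Extrusion cross-section: 0.27 × 0.54 → 0.1458 mm².
Toolpath length = 112 cm³ / 0.1458 mm² = 112000 / 0.1458 = 768175.6 mm.
Time extruding: 768175.6 / 129 → 5954.8 s.
Layers = ⌈36.3/0.27⌉ = 135.
Non-print overhead: 135 × 1.8 → 243 s.
Altogether 5954.8 + 243 = 6197.8 s, i.e. 1.72 hours.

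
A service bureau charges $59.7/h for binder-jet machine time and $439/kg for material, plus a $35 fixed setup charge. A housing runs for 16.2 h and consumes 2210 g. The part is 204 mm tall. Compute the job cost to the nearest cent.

Machine-time cost = 59.7 × 16.2 = $967.14.
Material cost = 439 × 2210/1000 = $970.19.
Total = 967.14 + 970.19 + 35 = $1972.33.

$1972.33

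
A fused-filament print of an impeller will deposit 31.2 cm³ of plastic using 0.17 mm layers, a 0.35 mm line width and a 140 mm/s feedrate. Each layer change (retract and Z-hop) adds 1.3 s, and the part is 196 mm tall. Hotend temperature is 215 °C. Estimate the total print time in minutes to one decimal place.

Extrusion cross-section = 0.17 × 0.35, so 0.0595 mm².
Path length: 31200 mm³ / 0.0595 mm² → 524369.7 mm.
Print-move time = 524369.7 / 140 = 3745.5 s.
Layers = ⌈196/0.17⌉ = 1153.
Layer-change overhead = 1153 × 1.3, so 1498.9 s.
Total = 3745.5 + 1498.9 = 5244.4 s = 87.4 minutes.

87.4 minutes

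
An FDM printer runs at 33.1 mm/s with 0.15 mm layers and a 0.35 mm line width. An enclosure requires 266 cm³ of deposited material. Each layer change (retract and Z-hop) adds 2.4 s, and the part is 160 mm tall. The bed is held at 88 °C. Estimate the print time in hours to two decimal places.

43.23 hours

Bead cross-section = 0.15 × 0.35, so 0.0525 mm².
Total extruded path = 266000/0.0525 = 5066666.7 mm.
Time extruding: 5066666.7 / 33.1 → 153071.5 s.
Number of layers: 160 / 0.15 → 1067 (rounded up).
Z-hop total: 1067 × 2.4 → 2560.8 s.
Total = 153071.5 + 2560.8 = 155632.3 s = 43.23 hours.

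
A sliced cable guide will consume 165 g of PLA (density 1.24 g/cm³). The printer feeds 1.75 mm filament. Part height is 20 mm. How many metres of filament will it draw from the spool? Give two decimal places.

55.32 m

Extruded volume: 165/1.24 = 133.0645 cm³ (133064.5 mm³).
A = π r² = π × 0.875² = 2.4053 mm².
Length = 133064.5 / 2.4053 = 55321.37 mm = 55.32 m.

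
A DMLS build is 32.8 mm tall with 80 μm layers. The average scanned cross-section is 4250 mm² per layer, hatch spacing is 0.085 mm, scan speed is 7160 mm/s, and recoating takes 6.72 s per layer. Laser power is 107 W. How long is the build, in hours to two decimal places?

Layers = ⌈32.8/0.08⌉ = 410.
Scan path per layer: 4250 / 0.085 → 50000 mm.
Laser time per layer = 50000 / 7160 = 6.9832 s.
Per-layer time = 6.9832 + 6.72, so 13.7032 s.
Build time = 410 × 13.7032 = 5618.312 s = 1.56 hours.

1.56 hours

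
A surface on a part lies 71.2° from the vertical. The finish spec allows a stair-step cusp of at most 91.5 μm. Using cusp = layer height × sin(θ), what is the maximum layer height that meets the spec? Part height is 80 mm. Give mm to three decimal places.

sin(71.2°) = 0.9466; t_max = 0.0915/0.9466 = 0.097 mm.

0.097 mm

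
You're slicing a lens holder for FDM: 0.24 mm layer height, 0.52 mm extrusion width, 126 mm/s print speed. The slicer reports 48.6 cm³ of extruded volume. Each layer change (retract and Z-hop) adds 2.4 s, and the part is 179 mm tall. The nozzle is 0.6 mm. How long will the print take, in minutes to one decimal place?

81.4 minutes

Bead cross-section = 0.24 × 0.52 = 0.1248 mm².
Total extruded path = 48600/0.1248 = 389423.1 mm.
Print-move time = 389423.1 / 126 = 3090.7 s.
Layers = ⌈179/0.24⌉ = 746.
Non-print overhead: 746 × 2.4 → 1790.4 s.
Total = 3090.7 + 1790.4 = 4881.1 s = 81.4 minutes.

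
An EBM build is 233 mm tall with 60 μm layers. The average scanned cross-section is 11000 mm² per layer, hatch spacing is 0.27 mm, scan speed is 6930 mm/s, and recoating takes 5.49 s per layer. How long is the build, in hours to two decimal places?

Layer count = ceil(233 / 0.06) = 3884.
Scan path per layer = 11000 / 0.27 = 40740.7 mm.
Scan time per layer = 40740.7 / 6930 = 5.8789 s.
Layer cycle: 5.8789 + 5.49 → 11.3689 s.
Total: 3884 × 11.3689 s = 44156.8076 s → 12.27 hours.

12.27 hours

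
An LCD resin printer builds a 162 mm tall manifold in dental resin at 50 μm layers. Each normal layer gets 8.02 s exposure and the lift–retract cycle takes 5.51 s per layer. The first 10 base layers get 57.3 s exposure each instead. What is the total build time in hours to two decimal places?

Layer count = ceil(162 / 0.05) = 3240.
Burn-in layers = 10 × (57.3 + 5.51), so 628.1 s.
Remaining layers = 3230 × (8.02 + 5.51), so 43701.9 s.
Total = 628.1 + 43701.9 = 44330 s = 12.31 hours.

12.31 hours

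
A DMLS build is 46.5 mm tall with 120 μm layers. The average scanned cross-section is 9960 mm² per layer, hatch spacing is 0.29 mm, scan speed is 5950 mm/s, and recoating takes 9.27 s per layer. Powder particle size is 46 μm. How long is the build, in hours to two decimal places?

1.62 hours

Layer count = ceil(46.5 / 0.12) = 388.
Per-layer scan distance: 9960 / 0.29 → 34344.8 mm.
Scan time per layer: 34344.8 / 5950 → 5.7722 s.
Per-layer time: 5.7722 + 9.27 → 15.0422 s.
388 layers × 15.0422 s/layer = 5836.3736 s, i.e. 1.62 hours.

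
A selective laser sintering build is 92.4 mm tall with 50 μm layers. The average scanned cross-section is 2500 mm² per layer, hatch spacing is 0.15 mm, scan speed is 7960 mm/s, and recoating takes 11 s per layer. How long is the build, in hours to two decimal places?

6.72 hours

Number of layers: 92.4 / 0.05 → 1848 (rounded up).
Hatch length per layer = 2500 / 0.15 = 16666.7 mm.
Scan time per layer: 16666.7 / 7960 → 2.0938 s.
Time per layer: 2.0938 + 11 → 13.0938 s.
Total: 1848 × 13.0938 s = 24197.3424 s → 6.72 hours.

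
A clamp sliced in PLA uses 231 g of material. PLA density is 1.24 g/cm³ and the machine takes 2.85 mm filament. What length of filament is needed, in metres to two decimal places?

Extruded volume: 231/1.24 = 186.2903 cm³ (186290.3 mm³).
A = π r² = π × 1.425² = 6.3794 mm².
Length = 186290.3 / 6.3794 = 29201.85 mm = 29.20 m.

29.20 m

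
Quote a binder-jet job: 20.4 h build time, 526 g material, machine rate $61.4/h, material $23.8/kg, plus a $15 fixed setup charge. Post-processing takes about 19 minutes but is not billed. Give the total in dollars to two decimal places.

Machine cost: 61.4 × 20.4 → $1252.56.
Material charge = 23.8 × 526/1000, so $12.5188.
Total = 1252.56 + 12.5188 + 15 = 1280.0788 ≈ $1280.08.

$1280.08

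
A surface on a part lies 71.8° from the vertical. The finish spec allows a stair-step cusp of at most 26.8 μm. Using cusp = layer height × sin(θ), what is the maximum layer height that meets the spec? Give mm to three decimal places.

t = h_c / sin θ = 0.0268 / 0.9500 = 0.028 mm.

0.028 mm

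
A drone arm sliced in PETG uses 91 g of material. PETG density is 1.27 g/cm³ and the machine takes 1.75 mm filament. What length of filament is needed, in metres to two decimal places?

Volume = 91 g / 1.27 g·cm⁻³ = 71.6535 cm³ = 71653.5 mm³.
Cross-section of 1.75 mm filament: π·(1.75/2)² = 2.4053 mm².
Length = 71653.5 / 2.4053 = 29789.84 mm = 29.79 m.

29.79 m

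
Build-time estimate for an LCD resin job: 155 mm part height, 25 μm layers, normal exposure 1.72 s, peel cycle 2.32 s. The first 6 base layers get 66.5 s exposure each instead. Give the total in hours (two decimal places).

Layers = ⌈155/0.025⌉ = 6200.
Bottom layers: 6 × (66.5 + 2.32) → 412.92 s.
Normal layers = 6194 × (1.72 + 2.32), so 25023.76 s.
Total = 412.92 + 25023.76 = 25436.68 s = 7.07 hours.

7.07 hours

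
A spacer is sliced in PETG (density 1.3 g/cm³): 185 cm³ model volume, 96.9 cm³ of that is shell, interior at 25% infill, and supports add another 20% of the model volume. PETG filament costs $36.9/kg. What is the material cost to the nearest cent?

Interior volume: 185 − 96.9 → 88.1 cm³.
Infill volume: 0.25 × 88.1 → 22.025 cm³.
Support = 0.20 × 185 = 37 cm³.
Total printed volume = 96.9 + 22.025 + 37, so 155.925 cm³.
Mass = 155.925 × 1.3, so 202.7025 g.
Cost = 202.7025 g / 1000 × $36.9/kg = $7.48.

$7.48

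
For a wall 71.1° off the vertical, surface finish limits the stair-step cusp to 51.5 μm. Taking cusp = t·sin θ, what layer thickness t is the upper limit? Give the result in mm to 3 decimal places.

t = h_c / sin θ = 0.0515 / 0.9461 = 0.054 mm.

0.054 mm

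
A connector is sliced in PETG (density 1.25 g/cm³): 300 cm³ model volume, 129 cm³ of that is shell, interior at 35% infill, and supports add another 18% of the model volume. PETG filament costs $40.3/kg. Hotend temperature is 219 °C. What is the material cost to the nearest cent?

$12.23

Interior volume = 300 − 129 = 171 cm³.
Deposited infill: 0.35 × 171 → 59.85 cm³.
Support = 0.18 × 300 = 54 cm³.
Total printed volume = 129 + 59.85 + 54, so 242.85 cm³.
Mass = 242.85 × 1.25 = 303.5625 g.
Cost = 303.5625 g / 1000 × $40.3/kg = $12.23.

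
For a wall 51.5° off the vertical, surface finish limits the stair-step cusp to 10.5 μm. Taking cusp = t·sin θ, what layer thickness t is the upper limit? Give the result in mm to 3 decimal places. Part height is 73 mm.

0.013 mm

t = h_c / sin θ = 0.0105 / 0.7826 = 0.013 mm.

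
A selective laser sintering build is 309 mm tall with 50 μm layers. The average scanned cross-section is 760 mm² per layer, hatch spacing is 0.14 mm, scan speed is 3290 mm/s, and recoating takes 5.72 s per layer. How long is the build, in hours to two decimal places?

12.65 hours

Layer count = ceil(309 / 0.05) = 6180.
Hatch length per layer = 760 / 0.14 = 5428.6 mm.
Laser time per layer: 5428.6 / 3290 → 1.65 s.
Time per layer = 1.65 + 5.72 = 7.37 s.
Build time = 6180 × 7.37 = 45546.6 s = 12.65 hours.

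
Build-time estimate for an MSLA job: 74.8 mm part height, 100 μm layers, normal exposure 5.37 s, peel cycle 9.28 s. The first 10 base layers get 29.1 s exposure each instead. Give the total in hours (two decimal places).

3.11 hours

Layer count = ceil(74.8 / 0.1) = 748.
Bottom layers: 10 × (29.1 + 9.28) → 383.8 s.
Regular layers = 738 × (5.37 + 9.28) = 10811.7 s.
Total = 383.8 + 10811.7 = 11195.5 s = 3.11 hours.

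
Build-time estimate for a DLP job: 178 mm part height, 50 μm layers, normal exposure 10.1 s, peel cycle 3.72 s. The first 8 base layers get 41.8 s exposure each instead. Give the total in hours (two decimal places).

13.74 hours

Layer count = ceil(178 / 0.05) = 3560.
Base layers: 8 × (41.8 + 3.72) → 364.16 s.
Normal layers = 3552 × (10.1 + 3.72) = 49088.64 s.
Sum: 364.16 + 49088.64 = 49452.8 s → 13.74 hours.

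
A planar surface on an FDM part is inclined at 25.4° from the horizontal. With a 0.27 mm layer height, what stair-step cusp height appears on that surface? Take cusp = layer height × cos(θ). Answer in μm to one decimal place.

243.9 μm

Cusp = layer height × cos(25.4°) = 0.27 × 0.9033 = 0.243891 mm = 243.9 μm.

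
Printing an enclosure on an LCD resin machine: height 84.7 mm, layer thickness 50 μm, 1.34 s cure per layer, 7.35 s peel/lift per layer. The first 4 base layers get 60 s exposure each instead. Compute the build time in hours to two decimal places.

4.15 hours

Layers = ⌈84.7/0.05⌉ = 1694.
Base layers = 4 × (60 + 7.35) = 269.4 s.
Regular layers = 1690 × (1.34 + 7.35), so 14686.1 s.
Sum: 269.4 + 14686.1 = 14955.5 s → 4.15 hours.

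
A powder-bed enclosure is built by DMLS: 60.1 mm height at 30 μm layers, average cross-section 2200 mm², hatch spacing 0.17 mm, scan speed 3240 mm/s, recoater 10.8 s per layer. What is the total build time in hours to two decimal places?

Layers = ⌈60.1/0.03⌉ = 2004.
Scan path per layer = 2200 / 0.17, so 12941.2 mm.
Laser time per layer: 12941.2 / 3240 → 3.9942 s.
Layer cycle: 3.9942 + 10.8 → 14.7942 s.
2004 layers × 14.7942 s/layer = 29647.5768 s, i.e. 8.24 hours.

8.24 hours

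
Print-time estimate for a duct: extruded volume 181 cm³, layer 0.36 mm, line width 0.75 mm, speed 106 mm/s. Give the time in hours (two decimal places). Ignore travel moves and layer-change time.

1.76 hours

Bead cross-section = 0.36 × 0.75 = 0.27 mm².
Total extruded path = 181000/0.27 = 670370.4 mm.
Extrusion time = 670370.4 / 106 = 6324.2 s.
6324.2 s = 1.76 hours.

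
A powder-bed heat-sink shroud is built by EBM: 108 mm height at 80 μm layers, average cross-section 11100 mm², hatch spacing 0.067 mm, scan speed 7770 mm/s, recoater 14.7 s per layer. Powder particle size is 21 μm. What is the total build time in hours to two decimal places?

13.51 hours

Number of layers: 108 / 0.08 → 1350 (rounded up).
Scan path per layer: 11100 / 0.067 → 165671.6 mm.
Scan time per layer = 165671.6 / 7770, so 21.322 s.
Layer cycle = 21.322 + 14.7, so 36.022 s.
1350 layers × 36.022 s/layer = 48629.7 s, i.e. 13.51 hours.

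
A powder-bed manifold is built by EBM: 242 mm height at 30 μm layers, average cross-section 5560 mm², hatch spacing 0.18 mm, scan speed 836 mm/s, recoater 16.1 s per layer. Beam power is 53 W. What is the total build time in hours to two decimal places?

118.87 hours

Number of layers: 242 / 0.03 → 8067 (rounded up).
Hatch length per layer = 5560 / 0.18 = 30888.9 mm.
Beam time per layer = 30888.9 / 836, so 36.9484 s.
Layer cycle: 36.9484 + 16.1 → 53.0484 s.
Build time = 8067 × 53.0484 = 427941.4428 s = 118.87 hours.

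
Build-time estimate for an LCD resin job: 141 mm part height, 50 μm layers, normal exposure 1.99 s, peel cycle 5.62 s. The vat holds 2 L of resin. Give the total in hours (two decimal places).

Layer count = ceil(141 / 0.05) = 2820.
Each layer takes = 1.99 + 5.62, so 7.61 s.
Total = 2820 × 7.61 = 21460.2 s = 5.96 hours.

5.96 hours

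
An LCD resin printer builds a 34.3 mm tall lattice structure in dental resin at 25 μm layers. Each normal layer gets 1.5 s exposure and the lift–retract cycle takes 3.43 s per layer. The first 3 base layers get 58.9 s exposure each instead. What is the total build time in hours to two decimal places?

Layer count = ceil(34.3 / 0.025) = 1372.
Base layers = 3 × (58.9 + 3.43) = 186.99 s.
Remaining layers: 1369 × (1.5 + 3.43) → 6749.17 s.
Total = 186.99 + 6749.17 = 6936.16 s = 1.93 hours.

1.93 hours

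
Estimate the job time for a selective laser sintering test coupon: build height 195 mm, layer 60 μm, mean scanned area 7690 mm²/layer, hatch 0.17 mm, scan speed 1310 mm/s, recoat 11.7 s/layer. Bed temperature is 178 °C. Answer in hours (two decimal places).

Layer count = ceil(195 / 0.06) = 3250.
Scan path per layer: 7690 / 0.17 → 45235.3 mm.
Per-layer scan time = 45235.3 / 1310, so 34.5308 s.
Time per layer: 34.5308 + 11.7 → 46.2308 s.
Total: 3250 × 46.2308 s = 150250.1 s → 41.74 hours.

41.74 hours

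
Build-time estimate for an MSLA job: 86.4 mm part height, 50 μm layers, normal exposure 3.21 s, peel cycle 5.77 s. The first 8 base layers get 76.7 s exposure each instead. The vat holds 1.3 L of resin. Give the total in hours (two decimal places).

Layer count = ceil(86.4 / 0.05) = 1728.
Base layers = 8 × (76.7 + 5.77) = 659.76 s.
Remaining layers: 1720 × (3.21 + 5.77) → 15445.6 s.
Sum: 659.76 + 15445.6 = 16105.36 s → 4.47 hours.

4.47 hours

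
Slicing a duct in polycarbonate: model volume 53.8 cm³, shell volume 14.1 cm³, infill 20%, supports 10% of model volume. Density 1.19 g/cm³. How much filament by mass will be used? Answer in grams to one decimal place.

Volume inside the shell: 53.8 − 14.1 → 39.7 cm³.
Infill deposited = 0.20 × 39.7, so 7.94 cm³.
Support = 0.10 × 53.8, so 5.38 cm³.
Total printed volume: 14.1 + 7.94 + 5.38 → 27.42 cm³.
Mass = 27.42 × 1.19, so 32.6298 g.

32.6 g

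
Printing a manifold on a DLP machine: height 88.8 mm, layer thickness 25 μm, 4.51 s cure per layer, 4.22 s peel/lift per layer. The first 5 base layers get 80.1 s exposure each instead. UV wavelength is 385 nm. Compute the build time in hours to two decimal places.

Layers = ⌈88.8/0.025⌉ = 3552.
Base layers = 5 × (80.1 + 4.22) = 421.6 s.
Regular layers: 3547 × (4.51 + 4.22) → 30965.31 s.
Sum: 421.6 + 30965.31 = 31386.91 s → 8.72 hours.

8.72 hours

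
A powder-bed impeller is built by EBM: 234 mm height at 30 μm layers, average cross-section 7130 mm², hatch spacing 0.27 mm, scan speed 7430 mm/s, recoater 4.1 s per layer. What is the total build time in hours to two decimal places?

16.58 hours

Layers = ⌈234/0.03⌉ = 7800.
Scan path per layer: 7130 / 0.27 → 26407.4 mm.
Scan time per layer = 26407.4 / 7430 = 3.5542 s.
Time per layer = 3.5542 + 4.1 = 7.6542 s.
Total: 7800 × 7.6542 s = 59702.76 s → 16.58 hours.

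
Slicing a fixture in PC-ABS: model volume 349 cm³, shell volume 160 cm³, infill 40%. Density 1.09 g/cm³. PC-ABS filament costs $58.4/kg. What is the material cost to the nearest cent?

Interior volume = 349 − 160, so 189 cm³.
Infill deposited = 0.40 × 189 = 75.6 cm³.
Deposited volume = 160 + 75.6, so 235.6 cm³.
Mass = 235.6 × 1.09, so 256.804 g.
At $58.4/kg: 256.804/1000 × 58.4 = $15.00.

$15.00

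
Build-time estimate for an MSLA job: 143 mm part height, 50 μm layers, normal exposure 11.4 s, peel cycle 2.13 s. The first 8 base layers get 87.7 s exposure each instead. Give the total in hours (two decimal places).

10.92 hours

Number of layers: 143 / 0.05 → 2860 (rounded up).
Base layers = 8 × (87.7 + 2.13) = 718.64 s.
Regular layers = 2852 × (11.4 + 2.13) = 38587.56 s.
Sum: 718.64 + 38587.56 = 39306.2 s → 10.92 hours.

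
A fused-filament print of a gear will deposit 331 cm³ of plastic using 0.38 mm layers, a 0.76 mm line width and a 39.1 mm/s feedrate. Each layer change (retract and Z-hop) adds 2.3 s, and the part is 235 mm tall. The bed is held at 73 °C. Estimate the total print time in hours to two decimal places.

8.54 hours

Bead cross-section = 0.38 × 0.76 = 0.2888 mm².
Path length: 331000 mm³ / 0.2888 mm² → 1146121.9 mm.
Extrusion time = 1146121.9 / 39.1, so 29312.6 s.
Layer count = ceil(235 / 0.38) = 619.
Non-print overhead = 619 × 2.3, so 1423.7 s.
Total = 29312.6 + 1423.7 = 30736.3 s = 8.54 hours.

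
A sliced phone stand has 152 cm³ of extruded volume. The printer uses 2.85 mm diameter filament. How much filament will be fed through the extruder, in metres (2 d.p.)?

Cross-section of 2.85 mm filament: π·(2.85/2)² = 6.3794 mm².
L = 152000 mm³ / 6.3794 mm² = 23826.69 mm, i.e. 23.83 m.

23.83 m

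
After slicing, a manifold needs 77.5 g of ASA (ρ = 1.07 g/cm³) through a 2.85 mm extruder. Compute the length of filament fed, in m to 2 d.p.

11.35 m

Extruded volume: 77.5/1.07 = 72.4299 cm³ (72429.9 mm³).
Cross-section of 2.85 mm filament: π·(2.85/2)² = 6.3794 mm².
Length = 72429.9 / 6.3794 = 11353.72 mm = 11.35 m.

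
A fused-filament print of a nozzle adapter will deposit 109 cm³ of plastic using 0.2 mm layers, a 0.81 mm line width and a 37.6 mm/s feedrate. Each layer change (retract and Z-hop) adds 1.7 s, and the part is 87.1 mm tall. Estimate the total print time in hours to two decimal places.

5.18 hours

Bead cross-section: 0.2 × 0.81 → 0.162 mm².
Toolpath length = 109 cm³ / 0.162 mm² = 109000 / 0.162 = 672839.5 mm.
Time extruding = 672839.5 / 37.6 = 17894.7 s.
Number of layers: 87.1 / 0.2 → 436 (rounded up).
Z-hop total = 436 × 1.7 = 741.2 s.
Total = 17894.7 + 741.2 = 18635.9 s = 5.18 hours.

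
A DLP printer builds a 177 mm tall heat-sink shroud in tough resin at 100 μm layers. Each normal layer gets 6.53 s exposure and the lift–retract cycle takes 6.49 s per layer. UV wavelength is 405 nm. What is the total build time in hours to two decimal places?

Layers = ⌈177/0.1⌉ = 1770.
Each layer takes = 6.53 + 6.49, so 13.02 s.
Total = 1770 × 13.02 = 23045.4 s = 6.40 hours.

6.40 hours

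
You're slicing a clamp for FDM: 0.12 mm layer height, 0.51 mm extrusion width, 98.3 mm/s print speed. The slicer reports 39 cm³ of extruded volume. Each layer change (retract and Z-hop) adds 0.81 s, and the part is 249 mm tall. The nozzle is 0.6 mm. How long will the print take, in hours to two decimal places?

Bead cross-section: 0.12 × 0.51 → 0.0612 mm².
Total extruded path = 39000/0.0612 = 637254.9 mm.
Print-move time: 637254.9 / 98.3 → 6482.8 s.
Layers = ⌈249/0.12⌉ = 2075.
Layer-change overhead: 2075 × 0.81 → 1680.75 s.
Total = 6482.8 + 1680.75 = 8163.55 s = 2.27 hours.

2.27 hours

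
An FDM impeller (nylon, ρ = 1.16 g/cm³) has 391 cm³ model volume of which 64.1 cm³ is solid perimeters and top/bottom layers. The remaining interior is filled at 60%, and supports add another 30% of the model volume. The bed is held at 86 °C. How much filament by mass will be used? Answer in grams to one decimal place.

437.9 g

Interior volume: 391 − 64.1 → 326.9 cm³.
Infill deposited = 0.60 × 326.9, so 196.14 cm³.
Support = 0.30 × 391, so 117.3 cm³.
Deposited volume = 64.1 + 196.14 + 117.3 = 377.54 cm³.
Mass: 377.54 × 1.16 → 437.9464 g.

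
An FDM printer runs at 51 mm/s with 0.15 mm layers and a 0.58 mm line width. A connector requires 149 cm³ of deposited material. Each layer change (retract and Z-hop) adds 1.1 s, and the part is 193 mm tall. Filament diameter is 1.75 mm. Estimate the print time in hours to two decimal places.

Line area = 0.15 × 0.58 = 0.087 mm².
Total extruded path = 149000/0.087 = 1712643.7 mm.
Time extruding = 1712643.7 / 51 = 33581.2 s.
Layers = ⌈193/0.15⌉ = 1287.
Z-hop total = 1287 × 1.1 = 1415.7 s.
Altogether 33581.2 + 1415.7 = 34996.9 s, i.e. 9.72 hours.

9.72 hours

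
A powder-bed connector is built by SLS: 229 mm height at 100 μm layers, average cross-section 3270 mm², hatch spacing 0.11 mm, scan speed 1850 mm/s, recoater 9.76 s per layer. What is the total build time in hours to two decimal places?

Number of layers: 229 / 0.1 → 2290 (rounded up).
Per-layer scan distance = 3270 / 0.11, so 29727.3 mm.
Per-layer scan time = 29727.3 / 1850, so 16.0688 s.
Per-layer time: 16.0688 + 9.76 → 25.8288 s.
Build time = 2290 × 25.8288 = 59147.952 s = 16.43 hours.

16.43 hours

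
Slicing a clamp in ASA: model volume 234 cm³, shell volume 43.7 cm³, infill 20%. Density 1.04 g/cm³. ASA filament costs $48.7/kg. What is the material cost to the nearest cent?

Interior volume = 234 − 43.7, so 190.3 cm³.
Deposited infill = 0.20 × 190.3 = 38.06 cm³.
Deposited volume = 43.7 + 38.06, so 81.76 cm³.
Mass = 81.76 × 1.04 = 85.0304 g.
At $48.7/kg: 85.0304/1000 × 48.7 = $4.14.

$4.14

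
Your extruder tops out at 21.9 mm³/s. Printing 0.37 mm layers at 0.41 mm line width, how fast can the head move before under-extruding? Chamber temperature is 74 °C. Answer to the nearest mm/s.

Extrusion cross-section: 0.37 × 0.41 → 0.1517 mm².
Max speed = 21.9 / 0.1517 = 144.36 ≈ 144 mm/s.

144 mm/s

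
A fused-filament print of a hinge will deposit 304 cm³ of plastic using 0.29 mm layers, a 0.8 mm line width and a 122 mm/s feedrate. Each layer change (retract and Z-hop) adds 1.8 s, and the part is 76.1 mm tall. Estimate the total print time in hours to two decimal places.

Bead cross-section: 0.29 × 0.8 → 0.232 mm².
Total extruded path = 304000/0.232 = 1310344.8 mm.
Print-move time = 1310344.8 / 122, so 10740.5 s.
Layer count = ceil(76.1 / 0.29) = 263.
Non-print overhead = 263 × 1.8, so 473.4 s.
Total = 10740.5 + 473.4 = 11213.9 s = 3.11 hours.

3.11 hours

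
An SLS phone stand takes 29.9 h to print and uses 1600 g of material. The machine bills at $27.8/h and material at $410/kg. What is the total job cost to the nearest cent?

Machine cost = 27.8 × 29.9, so $831.22.
Feedstock cost = 410 × 1600/1000, so $656.00.
Total = 831.22 + 656.00 = $1487.22.

$1487.22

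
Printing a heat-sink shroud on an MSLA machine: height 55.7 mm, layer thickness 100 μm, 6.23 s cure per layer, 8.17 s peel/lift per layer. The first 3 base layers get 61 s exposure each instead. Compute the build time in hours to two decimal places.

2.27 hours

Number of layers: 55.7 / 0.1 → 557 (rounded up).
Base layers: 3 × (61 + 8.17) → 207.51 s.
Remaining layers = 554 × (6.23 + 8.17) = 7977.6 s.
Sum: 207.51 + 7977.6 = 8185.11 s → 2.27 hours.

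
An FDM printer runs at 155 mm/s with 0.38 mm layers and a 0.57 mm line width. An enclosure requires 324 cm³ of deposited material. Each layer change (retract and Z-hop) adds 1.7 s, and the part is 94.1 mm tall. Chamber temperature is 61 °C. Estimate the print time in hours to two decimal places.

2.80 hours

Extrusion cross-section = 0.38 × 0.57, so 0.2166 mm².
Total extruded path = 324000/0.2166 = 1495844.9 mm.
Print-move time = 1495844.9 / 155, so 9650.6 s.
Layer count = ceil(94.1 / 0.38) = 248.
Non-print overhead: 248 × 1.7 → 421.6 s.
Altogether 9650.6 + 421.6 = 10072.2 s, i.e. 2.80 hours.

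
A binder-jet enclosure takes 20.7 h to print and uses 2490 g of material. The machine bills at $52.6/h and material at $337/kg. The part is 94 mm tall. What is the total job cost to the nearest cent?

$1927.95

Time charge: 52.6 × 20.7 → $1088.82.
Material cost = 337 × 2490/1000 = $839.13.
Total = 1088.82 + 839.13 = $1927.95.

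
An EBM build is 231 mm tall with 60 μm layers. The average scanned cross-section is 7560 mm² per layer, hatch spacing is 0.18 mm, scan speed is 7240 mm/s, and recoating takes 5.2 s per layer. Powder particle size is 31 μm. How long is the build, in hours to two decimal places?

11.77 hours

Number of layers: 231 / 0.06 → 3850 (rounded up).
Hatch length per layer = 7560 / 0.18 = 42000 mm.
Per-layer scan time: 42000 / 7240 → 5.8011 s.
Layer cycle: 5.8011 + 5.2 → 11.0011 s.
Build time = 3850 × 11.0011 = 42354.235 s = 11.77 hours.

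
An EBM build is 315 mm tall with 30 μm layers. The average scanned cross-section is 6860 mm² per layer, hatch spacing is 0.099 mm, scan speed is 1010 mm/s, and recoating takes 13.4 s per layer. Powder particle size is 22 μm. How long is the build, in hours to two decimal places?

239.19 hours

Layers = ⌈315/0.03⌉ = 10500.
Hatch length per layer = 6860 / 0.099 = 69292.9 mm.
Per-layer scan time = 69292.9 / 1010 = 68.6068 s.
Time per layer: 68.6068 + 13.4 → 82.0068 s.
Total: 10500 × 82.0068 s = 861071.4 s → 239.19 hours.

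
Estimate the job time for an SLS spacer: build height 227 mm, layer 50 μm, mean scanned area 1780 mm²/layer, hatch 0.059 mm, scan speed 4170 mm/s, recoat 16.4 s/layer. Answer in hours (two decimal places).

Layer count = ceil(227 / 0.05) = 4540.
Scan path per layer = 1780 / 0.059 = 30169.5 mm.
Scan time per layer: 30169.5 / 4170 → 7.2349 s.
Layer cycle = 7.2349 + 16.4, so 23.6349 s.
Total: 4540 × 23.6349 s = 107302.446 s → 29.81 hours.

29.81 hours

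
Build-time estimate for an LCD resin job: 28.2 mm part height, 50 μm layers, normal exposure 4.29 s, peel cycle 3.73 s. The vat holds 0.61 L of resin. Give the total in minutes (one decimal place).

75.4 minutes

Layers = ⌈28.2/0.05⌉ = 564.
Each layer takes: 4.29 + 3.73 → 8.02 s.
Total = 564 × 8.02 = 4523.28 s = 75.4 minutes.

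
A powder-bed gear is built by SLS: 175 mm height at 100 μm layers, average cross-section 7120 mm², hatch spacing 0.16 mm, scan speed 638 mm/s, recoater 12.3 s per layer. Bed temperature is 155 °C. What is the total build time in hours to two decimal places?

Layer count = ceil(175 / 0.1) = 1750.
Hatch length per layer = 7120 / 0.16 = 44500 mm.
Per-layer scan time: 44500 / 638 → 69.7492 s.
Time per layer = 69.7492 + 12.3, so 82.0492 s.
Total: 1750 × 82.0492 s = 143586.1 s → 39.89 hours.

39.89 hours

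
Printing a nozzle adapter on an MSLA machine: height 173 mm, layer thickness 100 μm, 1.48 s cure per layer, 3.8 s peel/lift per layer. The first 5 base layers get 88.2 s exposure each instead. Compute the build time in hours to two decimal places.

Layer count = ceil(173 / 0.1) = 1730.
Burn-in layers = 5 × (88.2 + 3.8), so 460 s.
Remaining layers: 1725 × (1.48 + 3.8) → 9108 s.
Total = 460 + 9108 = 9568 s = 2.66 hours.

2.66 hours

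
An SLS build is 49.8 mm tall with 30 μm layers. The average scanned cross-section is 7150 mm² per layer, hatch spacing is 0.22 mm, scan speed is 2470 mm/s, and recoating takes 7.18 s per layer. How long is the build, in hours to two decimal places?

9.38 hours

Layers = ⌈49.8/0.03⌉ = 1660.
Per-layer scan distance: 7150 / 0.22 → 32500 mm.
Per-layer scan time = 32500 / 2470, so 13.1579 s.
Layer cycle = 13.1579 + 7.18, so 20.3379 s.
Total: 1660 × 20.3379 s = 33760.914 s → 9.38 hours.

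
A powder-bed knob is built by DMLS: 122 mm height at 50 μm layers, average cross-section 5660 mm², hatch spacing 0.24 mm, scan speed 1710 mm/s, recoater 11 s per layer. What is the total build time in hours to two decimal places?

16.80 hours

Layer count = ceil(122 / 0.05) = 2440.
Hatch length per layer: 5660 / 0.24 → 23583.3 mm.
Scan time per layer: 23583.3 / 1710 → 13.7914 s.
Per-layer time: 13.7914 + 11 → 24.7914 s.
2440 layers × 24.7914 s/layer = 60491.016 s, i.e. 16.80 hours.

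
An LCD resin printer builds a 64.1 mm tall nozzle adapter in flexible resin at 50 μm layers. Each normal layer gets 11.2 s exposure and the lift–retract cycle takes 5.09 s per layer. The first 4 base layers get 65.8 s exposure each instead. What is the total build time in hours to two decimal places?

Layers = ⌈64.1/0.05⌉ = 1282.
Burn-in layers = 4 × (65.8 + 5.09) = 283.56 s.
Normal layers = 1278 × (11.2 + 5.09), so 20818.62 s.
Total = 283.56 + 20818.62 = 21102.18 s = 5.86 hours.

5.86 hours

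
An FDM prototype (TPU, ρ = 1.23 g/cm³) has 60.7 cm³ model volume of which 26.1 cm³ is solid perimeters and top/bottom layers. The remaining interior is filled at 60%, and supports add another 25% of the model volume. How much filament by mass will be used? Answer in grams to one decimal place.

76.3 g

Volume inside the shell: 60.7 − 26.1 → 34.6 cm³.
Infill volume: 0.60 × 34.6 → 20.76 cm³.
Support: 0.25 × 60.7 → 15.175 cm³.
Deposited volume = 26.1 + 20.76 + 15.175, so 62.035 cm³.
Mass = 62.035 × 1.23 = 76.30305 g.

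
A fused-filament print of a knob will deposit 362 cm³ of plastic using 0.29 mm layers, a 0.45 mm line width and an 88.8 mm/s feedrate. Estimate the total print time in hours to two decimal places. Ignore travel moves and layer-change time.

8.68 hours

Line area = 0.29 × 0.45 = 0.1305 mm².
Path length: 362000 mm³ / 0.1305 mm² → 2773946.4 mm.
Print-move time = 2773946.4 / 88.8, so 31238.1 s.
That's 31238.1 s → 8.68 hours.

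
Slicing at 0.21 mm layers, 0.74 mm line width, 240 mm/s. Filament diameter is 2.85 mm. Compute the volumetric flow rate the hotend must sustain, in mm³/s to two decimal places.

37.30

Bead cross-section = 0.21 × 0.74 = 0.1554 mm².
Volumetric flow = 240 × 0.1554 = 37.30 mm³/s.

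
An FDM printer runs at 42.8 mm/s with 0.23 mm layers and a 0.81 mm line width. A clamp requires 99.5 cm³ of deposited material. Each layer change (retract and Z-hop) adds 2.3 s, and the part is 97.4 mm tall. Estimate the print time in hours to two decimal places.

3.74 hours

Extrusion cross-section = 0.23 × 0.81, so 0.1863 mm².
Path length: 99500 mm³ / 0.1863 mm² → 534084.8 mm.
Extrusion time: 534084.8 / 42.8 → 12478.6 s.
Layer count = ceil(97.4 / 0.23) = 424.
Layer-change overhead = 424 × 2.3 = 975.2 s.
Total = 12478.6 + 975.2 = 13453.8 s = 3.74 hours.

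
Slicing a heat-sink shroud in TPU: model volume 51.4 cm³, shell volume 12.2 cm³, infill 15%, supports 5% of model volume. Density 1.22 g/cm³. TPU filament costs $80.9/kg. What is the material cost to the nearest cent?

$2.04

Volume inside the shell = 51.4 − 12.2 = 39.2 cm³.
Infill volume = 0.15 × 39.2, so 5.88 cm³.
Support: 0.05 × 51.4 → 2.57 cm³.
Total printed volume: 12.2 + 5.88 + 2.57 → 20.65 cm³.
Mass = 20.65 × 1.22 = 25.193 g.
Cost = 25.193 g / 1000 × $80.9/kg = $2.04.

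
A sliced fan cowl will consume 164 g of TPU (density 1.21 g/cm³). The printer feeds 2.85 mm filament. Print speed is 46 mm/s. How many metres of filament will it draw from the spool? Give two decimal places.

Volume = 164 g / 1.21 g·cm⁻³ = 135.5372 cm³ = 135537.2 mm³.
A = π r² = π × 1.425² = 6.3794 mm².
L = V/A = 135537.2/6.3794 = 21246.07 mm → 21.25 m.

21.25 m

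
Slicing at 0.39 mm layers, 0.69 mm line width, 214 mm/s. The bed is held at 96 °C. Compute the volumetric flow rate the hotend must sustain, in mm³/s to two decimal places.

Bead cross-section = 0.39 × 0.69 = 0.2691 mm².
Volumetric flow = 214 × 0.2691 = 57.59 mm³/s.

57.59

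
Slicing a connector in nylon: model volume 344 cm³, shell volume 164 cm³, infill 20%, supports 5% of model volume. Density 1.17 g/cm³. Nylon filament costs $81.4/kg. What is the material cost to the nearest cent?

$20.69

Interior volume = 344 − 164 = 180 cm³.
Infill volume: 0.20 × 180 → 36 cm³.
Support = 0.05 × 344 = 17.2 cm³.
Total printed volume: 164 + 36 + 17.2 → 217.2 cm³.
Mass = 217.2 × 1.17, so 254.124 g.
Cost = 254.124 g / 1000 × $81.4/kg = $20.69.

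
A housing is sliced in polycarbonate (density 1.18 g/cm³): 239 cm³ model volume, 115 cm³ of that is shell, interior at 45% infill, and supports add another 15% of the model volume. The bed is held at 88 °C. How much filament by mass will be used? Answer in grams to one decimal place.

243.8 g

Volume inside the shell = 239 − 115 = 124 cm³.
Deposited infill = 0.45 × 124, so 55.8 cm³.
Support = 0.15 × 239 = 35.85 cm³.
Total printed volume: 115 + 55.8 + 35.85 → 206.65 cm³.
Mass: 206.65 × 1.18 → 243.847 g.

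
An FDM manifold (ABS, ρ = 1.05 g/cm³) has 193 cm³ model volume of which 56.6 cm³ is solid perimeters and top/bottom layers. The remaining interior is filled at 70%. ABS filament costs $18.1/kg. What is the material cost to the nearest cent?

Interior volume: 193 − 56.6 → 136.4 cm³.
Deposited infill = 0.70 × 136.4 = 95.48 cm³.
Total extruded: 56.6 + 95.48 → 152.08 cm³.
Mass = 152.08 × 1.05 = 159.684 g.
At $18.1/kg: 159.684/1000 × 18.1 = $2.89.

$2.89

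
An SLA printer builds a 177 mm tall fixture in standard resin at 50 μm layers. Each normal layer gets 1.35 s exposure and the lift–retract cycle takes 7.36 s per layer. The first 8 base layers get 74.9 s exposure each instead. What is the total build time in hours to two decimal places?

Layer count = ceil(177 / 0.05) = 3540.
Base layers: 8 × (74.9 + 7.36) → 658.08 s.
Normal layers: 3532 × (1.35 + 7.36) → 30763.72 s.
Sum: 658.08 + 30763.72 = 31421.8 s → 8.73 hours.

8.73 hours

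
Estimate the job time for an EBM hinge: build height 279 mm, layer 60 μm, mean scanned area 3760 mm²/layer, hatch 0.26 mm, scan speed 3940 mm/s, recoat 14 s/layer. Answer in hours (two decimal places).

Layers = ⌈279/0.06⌉ = 4650.
Per-layer scan distance = 3760 / 0.26, so 14461.5 mm.
Beam time per layer = 14461.5 / 3940, so 3.6704 s.
Per-layer time: 3.6704 + 14 → 17.6704 s.
Total: 4650 × 17.6704 s = 82167.36 s → 22.82 hours.

22.82 hours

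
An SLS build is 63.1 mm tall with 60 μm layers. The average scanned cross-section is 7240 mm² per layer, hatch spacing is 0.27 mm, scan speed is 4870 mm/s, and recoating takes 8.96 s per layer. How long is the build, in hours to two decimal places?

4.23 hours

Number of layers: 63.1 / 0.06 → 1052 (rounded up).
Hatch length per layer = 7240 / 0.27, so 26814.8 mm.
Per-layer scan time: 26814.8 / 4870 → 5.5061 s.
Layer cycle: 5.5061 + 8.96 → 14.4661 s.
1052 layers × 14.4661 s/layer = 15218.3372 s, i.e. 4.23 hours.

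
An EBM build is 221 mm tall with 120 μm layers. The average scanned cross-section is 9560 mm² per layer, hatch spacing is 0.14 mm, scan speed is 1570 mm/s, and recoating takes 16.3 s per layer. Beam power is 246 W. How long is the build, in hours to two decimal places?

Layer count = ceil(221 / 0.12) = 1842.
Scan path per layer = 9560 / 0.14, so 68285.7 mm.
Per-layer scan time = 68285.7 / 1570 = 43.4941 s.
Layer cycle = 43.4941 + 16.3 = 59.7941 s.
Build time = 1842 × 59.7941 = 110140.7322 s = 30.59 hours.

30.59 hours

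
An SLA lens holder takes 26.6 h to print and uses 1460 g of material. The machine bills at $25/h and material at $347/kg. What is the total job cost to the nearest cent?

$1171.62

Time charge = 25 × 26.6 = $665.00.
Feedstock cost: 347 × 1460/1000 → $506.62.
Job cost: 665.00 + 506.62 = $1171.62.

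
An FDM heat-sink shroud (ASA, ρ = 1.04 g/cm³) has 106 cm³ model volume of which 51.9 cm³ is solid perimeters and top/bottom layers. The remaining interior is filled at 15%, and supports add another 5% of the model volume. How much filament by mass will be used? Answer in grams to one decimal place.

Volume inside the shell = 106 − 51.9, so 54.1 cm³.
Deposited infill = 0.15 × 54.1, so 8.115 cm³.
Support = 0.05 × 106 = 5.3 cm³.
Total extruded = 51.9 + 8.115 + 5.3 = 65.315 cm³.
Mass: 65.315 × 1.04 → 67.9276 g.

67.9 g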